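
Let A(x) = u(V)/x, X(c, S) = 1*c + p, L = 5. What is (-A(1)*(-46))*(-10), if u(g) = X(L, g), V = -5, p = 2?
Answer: -3220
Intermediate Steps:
X(c, S) = 2 + c (X(c, S) = 1*c + 2 = c + 2 = 2 + c)
u(g) = 7 (u(g) = 2 + 5 = 7)
A(x) = 7/x
(-A(1)*(-46))*(-10) = (-7/1*(-46))*(-10) = (-7*(-46))*(-10) = (-1*7*(-46))*(-10) = -7*(-46)*(-10) = 322*(-10) = -3220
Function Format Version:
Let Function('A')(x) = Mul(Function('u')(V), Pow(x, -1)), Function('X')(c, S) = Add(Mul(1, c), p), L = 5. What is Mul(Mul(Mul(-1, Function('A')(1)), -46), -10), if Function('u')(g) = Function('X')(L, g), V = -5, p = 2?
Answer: -3220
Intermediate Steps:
Function('X')(c, S) = Add(2, c) (Function('X')(c, S) = Add(Mul(1, c), 2) = Add(c, 2) = Add(2, c))
Function('u')(g) = 7 (Function('u')(g) = Add(2, 5) = 7)
Function('A')(x) = Mul(7, Pow(x, -1))
Mul(Mul(Mul(-1, Function('A')(1)), -46), -10) = Mul(Mul(Mul(-1, Mul(7, Pow(1, -1))), -46), -10) = Mul(Mul(Mul(-1, Mul(7, 1)), -46), -10) = Mul(Mul(Mul(-1, 7), -46), -10) = Mul(Mul(-7, -46), -10) = Mul(322, -10) = -3220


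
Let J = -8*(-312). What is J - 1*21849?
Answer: -19353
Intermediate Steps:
J = 2496
J - 1*21849 = 2496 - 1*21849 = 2496 - 21849 = -19353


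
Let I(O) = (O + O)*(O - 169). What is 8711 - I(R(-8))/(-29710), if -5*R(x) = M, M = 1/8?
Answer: 207043054761/23768000 ≈ 8711.0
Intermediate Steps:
M = ⅛ (M = 1*(⅛) = ⅛ ≈ 0.12500)
R(x) = -1/40 (R(x) = -⅕*⅛ = -1/40)
I(O) = 2*O*(-169 + O) (I(O) = (2*O)*(-169 + O) = 2*O*(-169 + O))
8711 - I(R(-8))/(-29710) = 8711 - 2*(-1/40)*(-169 - 1/40)/(-29710) = 8711 - 2*(-1/40)*(-6761/40)*(-1)/29710 = 8711 - 6761*(-1)/(800*29710) = 8711 - 1*(-6761/23768000) = 8711 + 6761/23768000 = 207043054761/23768000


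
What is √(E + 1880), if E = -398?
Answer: √1482 ≈ 38.497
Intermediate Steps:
√(E + 1880) = √(-398 + 1880) = √1482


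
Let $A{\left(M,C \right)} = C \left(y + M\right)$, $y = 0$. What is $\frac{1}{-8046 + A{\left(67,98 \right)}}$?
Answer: $- \frac{1}{1480} \approx -0.00067568$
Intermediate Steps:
$A{\left(M,C \right)} = C M$ ($A{\left(M,C \right)} = C \left(0 + M\right) = C M$)
$\frac{1}{-8046 + A{\left(67,98 \right)}} = \frac{1}{-8046 + 98 \cdot 67} = \frac{1}{-8046 + 6566} = \frac{1}{-1480} = - \frac{1}{1480}$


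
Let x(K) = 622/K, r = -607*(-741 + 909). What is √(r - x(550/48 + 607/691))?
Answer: 66*I*√980406791698/204593 ≈ 319.42*I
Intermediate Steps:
r = -101976 (r = -607*168 = -101976)
√(r - x(550/48 + 607/691)) = √(-101976 - 622/(550/48 + 607/691)) = √(-101976 - 622/(550*(1/48) + 607*(1/691))) = √(-101976 - 622/(275/24 + 607/691)) = √(-101976 - 622/204593/16584) = √(-101976 - 622*16584/204593) = √(-101976 - 1*10315248/204593) = √(-101976 - 10315248/204593) = √(-20873891016/204593) = 66*I*√980406791698/204593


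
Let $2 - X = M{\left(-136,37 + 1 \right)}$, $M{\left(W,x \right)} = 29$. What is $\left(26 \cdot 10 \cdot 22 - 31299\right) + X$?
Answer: $-25606$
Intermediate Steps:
$X = -27$ ($X = 2 - 29 = -27$)
$\left(26 \cdot 10 \cdot 22 - 31299\right) + X = \left(26 \cdot 10 \cdot 22 - 31299\right) - 27 = \left(260 \cdot 22 - 31299\right) - 27 = \left(5720 - 31299\right) - 27 = -25579 - 27 = -25606$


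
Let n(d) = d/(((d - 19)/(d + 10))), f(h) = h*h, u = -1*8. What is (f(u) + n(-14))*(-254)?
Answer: -522224/33 ≈ -15825.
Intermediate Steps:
u = -8
f(h) = h**2
n(d) = d*(10 + d)/(-19 + d) (n(d) = d/(((-19 + d)/(10 + d))) = d*((10 + d)/(-19 + d)) = d*(10 + d)/(-19 + d))
(f(u) + n(-14))*(-254) = ((-8)**2 - 14*(10 - 14)/(-19 - 14))*(-254) = (64 - 14*(-4)/(-33))*(-254) = (64 - 14*(-1/33)*(-4))*(-254) = (64 - 56/33)*(-254) = (2056/33)*(-254) = -522224/33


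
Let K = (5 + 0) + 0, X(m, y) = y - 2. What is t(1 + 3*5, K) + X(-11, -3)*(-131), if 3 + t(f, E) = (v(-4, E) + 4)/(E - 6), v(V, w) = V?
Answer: 652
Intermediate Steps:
X(m, y) = -2 + y
K = 5 (K = 5 + 0 = 5)
t(f, E) = -3 (t(f, E) = -3 + (-4 + 4)/(E - 6) = -3 + 0/(-6 + E) = -3 + 0 = -3)
t(1 + 3*5, K) + X(-11, -3)*(-131) = -3 + (-2 - 3)*(-131) = -3 - 5*(-131) = -3 + 655 = 652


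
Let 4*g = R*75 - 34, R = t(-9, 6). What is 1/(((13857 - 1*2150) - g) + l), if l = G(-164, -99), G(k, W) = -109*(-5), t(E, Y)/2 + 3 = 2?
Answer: 1/12298 ≈ 8.1314e-5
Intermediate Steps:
t(E, Y) = -2 (t(E, Y) = -6 + 2*2 = -6 + 4 = -2)
G(k, W) = 545
R = -2
g = -46 (g = (-2*75 - 34)/4 = (-150 - 34)/4 = (¼)*(-184) = -46)
l = 545
1/(((13857 - 1*2150) - g) + l) = 1/(((13857 - 1*2150) - 1*(-46)) + 545) = 1/(((13857 - 2150) + 46) + 545) = 1/((11707 + 46) + 545) = 1/(11753 + 545) = 1/12298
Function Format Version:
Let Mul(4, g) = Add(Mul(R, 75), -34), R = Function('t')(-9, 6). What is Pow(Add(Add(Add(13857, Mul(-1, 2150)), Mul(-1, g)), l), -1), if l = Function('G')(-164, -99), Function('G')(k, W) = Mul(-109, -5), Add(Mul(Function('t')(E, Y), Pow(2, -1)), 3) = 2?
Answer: Rational(1, 12298) ≈ 8.1314e-5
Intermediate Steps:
Function('t')(E, Y) = -2 (Function('t')(E, Y) = Add(-6, Mul(2, 2)) = Add(-6, 4) = -2)
Function('G')(k, W) = 545
R = -2
g = -46 (g = Mul(Rational(1, 4), Add(Mul(-2, 75), -34)) = Mul(Rational(1, 4), Add(-150, -34)) = Mul(Rational(1, 4), -184) = -46)
l = 545
Pow(Add(Add(Add(13857, Mul(-1, 2150)), Mul(-1, g)), l), -1) = Pow(Add(Add(Add(13857, Mul(-1, 2150)), Mul(-1, -46)), 545), -1) = Pow(Add(Add(Add(13857, -2150), 46), 545), -1) = Pow(Add(Add(11707, 46), 545), -1) = Pow(Add(11753, 545), -1) = Pow(12298, -1) = Rational(1, 12298)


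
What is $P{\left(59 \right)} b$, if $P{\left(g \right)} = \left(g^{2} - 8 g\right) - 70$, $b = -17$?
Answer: $-49963$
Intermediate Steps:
$P{\left(g \right)} = -70 + g^{2} - 8 g$
$P{\left(59 \right)} b = \left(-70 + 59^{2} - 472\right) \left(-17\right) = \left(-70 + 3481 - 472\right) \left(-17\right) = 2939 \left(-17\right) = -49963$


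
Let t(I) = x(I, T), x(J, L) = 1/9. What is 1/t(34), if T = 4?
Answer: 9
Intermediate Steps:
x(J, L) = ⅑
t(I) = ⅑
1/t(34) = 1/(⅑) = 9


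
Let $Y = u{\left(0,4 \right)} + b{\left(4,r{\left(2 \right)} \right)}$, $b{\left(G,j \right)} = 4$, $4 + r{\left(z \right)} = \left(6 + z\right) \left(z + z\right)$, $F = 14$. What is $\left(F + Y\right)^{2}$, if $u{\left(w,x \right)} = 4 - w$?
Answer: $484$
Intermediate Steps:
$r{\left(z \right)} = -4 + 2 z \left(6 + z\right)$ ($r{\left(z \right)} = -4 + \left(6 + z\right) \left(z + z\right) = -4 + \left(6 + z\right) 2 z = -4 + 2 z \left(6 + z\right)$)
$Y = 8$ ($Y = \left(4 - 0\right) + 4 = \left(4 + 0\right) + 4 = 4 + 4 = 8$)
$\left(F + Y\right)^{2} = \left(14 + 8\right)^{2} = 22^{2} = 484$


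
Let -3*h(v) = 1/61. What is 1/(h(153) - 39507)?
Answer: -183/7229782 ≈ -2.5312e-5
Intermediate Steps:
h(v) = -1/183 (h(v) = -⅓/61 = -⅓*1/61 = -1/183)
1/(h(153) - 39507) = 1/(-1/183 - 39507) = 1/(-7229782/183) = -183/7229782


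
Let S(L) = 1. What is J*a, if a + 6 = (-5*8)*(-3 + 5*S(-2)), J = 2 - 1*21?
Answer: 1634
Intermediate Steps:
J = -19 (J = 2 - 21 = -19)
a = -86 (a = -6 + (-5*8)*(-3 + 5*1) = -6 - 40*(-3 + 5) = -6 - 40*2 = -6 - 80 = -86)
J*a = -19*(-86) = 1634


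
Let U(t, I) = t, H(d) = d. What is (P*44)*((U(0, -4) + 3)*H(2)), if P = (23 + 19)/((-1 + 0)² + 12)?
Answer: 11088/13 ≈ 852.92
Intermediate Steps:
P = 42/13 (P = 42/((-1)² + 12) = 42/(1 + 12) = 42/13 ≈ 3.2308)
(P*44)*((U(0, -4) + 3)*H(2)) = ((42/13)*44)*((0 + 3)*2) = 1848*(3*2)/13 = (1848/13)*6 = 11088/13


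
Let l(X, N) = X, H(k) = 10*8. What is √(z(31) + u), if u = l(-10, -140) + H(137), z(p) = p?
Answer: √101 ≈ 10.050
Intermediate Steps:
H(k) = 80
u = 70 (u = -10 + 80 = 70)
√(z(31) + u) = √(31 + 70) = √101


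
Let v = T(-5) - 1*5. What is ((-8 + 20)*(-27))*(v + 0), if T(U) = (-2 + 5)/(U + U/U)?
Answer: 1863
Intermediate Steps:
T(U) = 3/(1 + U) (T(U) = 3/(U + 1) = 3/(1 + U))
v = -23/4 (v = 3/(1 - 5) - 1*5 = 3/(-4) - 5 = 3*(-¼) - 5 = -¾ - 5 = -23/4 ≈ -5.7500)
((-8 + 20)*(-27))*(v + 0) = ((-8 + 20)*(-27))*(-23/4 + 0) = (12*(-27))*(-23/4) = -324*(-23/4) = 1863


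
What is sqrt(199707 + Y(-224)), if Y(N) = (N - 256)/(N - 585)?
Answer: sqrt(130704825387)/809 ≈ 446.89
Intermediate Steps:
Y(N) = (-256 + N)/(-585 + N)
sqrt(199707 + Y(-224)) = sqrt(199707 + (-256 - 224)/(-585 - 224)) = sqrt(199707 - 480/(-809)) = sqrt(199707 - 1/809*(-480)) = sqrt(199707 + 480/809) = sqrt(161563443/809) = sqrt(130704825387)/809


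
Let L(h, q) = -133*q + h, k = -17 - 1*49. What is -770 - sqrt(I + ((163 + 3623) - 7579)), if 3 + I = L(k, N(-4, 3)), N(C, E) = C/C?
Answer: -770 - I*sqrt(3995) ≈ -770.0 - 63.206*I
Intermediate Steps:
k = -66 (k = -17 - 49 = -66)
N(C, E) = 1
L(h, q) = h - 133*q
I = -202 (I = -3 + (-66 - 133*1) = -3 + (-66 - 133) = -3 - 199 = -202)
-770 - sqrt(I + ((163 + 3623) - 7579)) = -770 - sqrt(-202 + ((163 + 3623) - 7579)) = -770 - sqrt(-202 + (3786 - 7579)) = -770 - sqrt(-202 - 3793) = -770 - sqrt(-3995) = -770 - I*sqrt(3995)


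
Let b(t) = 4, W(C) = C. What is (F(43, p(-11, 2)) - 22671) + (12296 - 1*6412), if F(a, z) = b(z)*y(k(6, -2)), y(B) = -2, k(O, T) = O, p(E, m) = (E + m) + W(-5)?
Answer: -16795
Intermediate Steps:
p(E, m) = -5 + E + m (p(E, m) = (E + m) - 5 = -5 + E + m)
F(a, z) = -8 (F(a, z) = 4*(-2) = -8)
(F(43, p(-11, 2)) - 22671) + (12296 - 1*6412) = (-8 - 22671) + (12296 - 1*6412) = -22679 + (12296 - 6412) = -22679 + 5884 = -16795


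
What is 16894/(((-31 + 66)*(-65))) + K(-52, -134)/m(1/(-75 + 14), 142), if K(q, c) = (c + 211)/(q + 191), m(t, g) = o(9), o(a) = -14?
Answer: -4721557/632450 ≈ -7.4655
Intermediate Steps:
m(t, g) = -14
K(q, c) = (211 + c)/(191 + q)
16894/(((-31 + 66)*(-65))) + K(-52, -134)/m(1/(-75 + 14), 142) = 16894/(((-31 + 66)*(-65))) + ((211 - 134)/(191 - 52))/(-14) = 16894/((35*(-65))) + (77/139)*(-1/14) = 16894/(-2275) + ((1/139)*77)*(-1/14) = 16894*(-1/2275) + (77/139)*(-1/14) = -16894/2275 - 11/278 = -4721557/632450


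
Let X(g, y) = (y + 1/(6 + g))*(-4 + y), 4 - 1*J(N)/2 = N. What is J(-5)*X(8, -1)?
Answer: 585/7 ≈ 83.571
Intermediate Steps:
J(N) = 8 - 2*N
X(g, y) = (-4 + y)*(y + 1/(6 + g))
J(-5)*X(8, -1) = (8 - 2*(-5))*((-4 - 23*(-1) + 6*(-1)² + 8*(-1)² - 4*8*(-1))/(6 + 8)) = (8 + 10)*((-4 + 23 + 6*1 + 8*1 + 32)/14) = 18*((-4 + 23 + 6 + 8 + 32)/14) = 18*((1/14)*65) = 18*(65/14) = 585/7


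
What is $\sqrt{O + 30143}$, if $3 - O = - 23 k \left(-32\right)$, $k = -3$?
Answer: $\sqrt{32354} \approx 179.87$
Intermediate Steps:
$O = 2211$ ($O = 3 - \left(-23\right) \left(-3\right) \left(-32\right) = 3 - 69 \left(-32\right) = 3 - -2208 = 3 + 2208 = 2211$)
$\sqrt{O + 30143} = \sqrt{2211 + 30143} = \sqrt{32354}$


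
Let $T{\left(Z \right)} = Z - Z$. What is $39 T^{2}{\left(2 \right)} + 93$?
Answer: $93$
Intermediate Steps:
$T{\left(Z \right)} = 0$
$39 T^{2}{\left(2 \right)} + 93 = 39 \cdot 0^{2} + 93 = 39 \cdot 0 + 93 = 0 + 93 = 93$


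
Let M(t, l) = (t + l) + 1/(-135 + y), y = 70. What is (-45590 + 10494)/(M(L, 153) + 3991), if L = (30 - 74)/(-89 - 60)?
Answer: -339904760/40137351 ≈ -8.4685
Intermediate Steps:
L = 44/149 (L = -44/(-149) = -44*(-1/149) = 44/149 ≈ 0.29530)
M(t, l) = -1/65 + l + t (M(t, l) = (t + l) + 1/(-135 + 70) = (l + t) + 1/(-65) = (l + t) - 1/65 = -1/65 + l + t)
(-45590 + 10494)/(M(L, 153) + 3991) = (-45590 + 10494)/((-1/65 + 153 + 44/149) + 3991) = -35096/(1484516/9685 + 3991) = -35096/40137351/9685 = -35096*9685/40137351 = -339904760/40137351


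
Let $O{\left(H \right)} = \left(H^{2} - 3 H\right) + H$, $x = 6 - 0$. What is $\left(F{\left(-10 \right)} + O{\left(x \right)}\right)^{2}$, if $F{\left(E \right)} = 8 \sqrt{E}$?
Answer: $-64 + 384 i \sqrt{10} \approx -64.0 + 1214.3 i$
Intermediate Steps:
$x = 6$ ($x = 6 + 0 = 6$)
$O{\left(H \right)} = H^{2} - 2 H$
$\left(F{\left(-10 \right)} + O{\left(x \right)}\right)^{2} = \left(8 \sqrt{-10} + 6 \left(-2 + 6\right)\right)^{2} = \left(8 i \sqrt{10} + 6 \cdot 4\right)^{2} = \left(8 i \sqrt{10} + 24\right)^{2} = \left(24 + 8 i \sqrt{10}\right)^{2}$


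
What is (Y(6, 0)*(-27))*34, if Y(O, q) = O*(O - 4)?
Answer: -11016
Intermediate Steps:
Y(O, q) = O*(-4 + O)
(Y(6, 0)*(-27))*34 = ((6*(-4 + 6))*(-27))*34 = ((6*2)*(-27))*34 = (12*(-27))*34 = -324*34 = -11016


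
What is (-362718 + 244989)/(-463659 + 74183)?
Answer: 117729/389476 ≈ 0.30228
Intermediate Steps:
(-362718 + 244989)/(-463659 + 74183) = -117729/(-389476) = -117729*(-1/389476) = 117729/389476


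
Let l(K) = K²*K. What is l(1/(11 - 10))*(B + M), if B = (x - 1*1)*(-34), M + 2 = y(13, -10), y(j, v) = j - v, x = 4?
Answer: -81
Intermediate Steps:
M = 21 (M = -2 + (13 - 1*(-10)) = -2 + (13 + 10) = -2 + 23 = 21)
l(K) = K³
B = -102 (B = (4 - 1*1)*(-34) = (4 - 1)*(-34) = 3*(-34) = -102)
l(1/(11 - 10))*(B + M) = (1/(11 - 10))³*(-102 + 21) = (1/1)³*(-81) = 1³*(-81) = 1*(-81) = -81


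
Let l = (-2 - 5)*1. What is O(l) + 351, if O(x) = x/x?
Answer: 352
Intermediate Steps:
l = -7 (l = -7*1 = -7)
O(x) = 1
O(l) + 351 = 1 + 351 = 352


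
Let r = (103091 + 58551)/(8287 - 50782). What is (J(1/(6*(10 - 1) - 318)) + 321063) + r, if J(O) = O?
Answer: 1200620113619/3739560 ≈ 3.2106e+5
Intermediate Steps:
r = -161642/42495 (r = 161642/(-42495) = 161642*(-1/42495) = -161642/42495 ≈ -3.8038)
(J(1/(6*(10 - 1) - 318)) + 321063) + r = (1/(6*(10 - 1) - 318) + 321063) - 161642/42495 = (1/(6*9 - 318) + 321063) - 161642/42495 = (1/(54 - 318) + 321063) - 161642/42495 = (1/(-264) + 321063) - 161642/42495 = (-1/264 + 321063) - 161642/42495 = 84760631/264 - 161642/42495 = 1200620113619/3739560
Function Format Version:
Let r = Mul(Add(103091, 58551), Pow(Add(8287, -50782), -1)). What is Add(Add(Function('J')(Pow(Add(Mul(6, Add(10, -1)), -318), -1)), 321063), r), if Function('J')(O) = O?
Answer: Rational(1200620113619, 3739560) ≈ 3.2106e+5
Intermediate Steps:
r = Rational(-161642, 42495) (r = Mul(161642, Pow(-42495, -1)) = Mul(161642, Rational(-1, 42495)) = Rational(-161642, 42495) ≈ -3.8038)
Add(Add(Function('J')(Pow(Add(Mul(6, Add(10, -1)), -318), -1)), 321063), r) = Add(Add(Pow(Add(Mul(6, Add(10, -1)), -318), -1), 321063), Rational(-161642, 42495)) = Add(Add(Pow(Add(Mul(6, 9), -318), -1), 321063), Rational(-161642, 42495)) = Add(Add(Pow(Add(54, -318), -1), 321063), Rational(-161642, 42495)) = Add(Add(Pow(-264, -1), 321063), Rational(-161642, 42495)) = Add(Add(Rational(-1, 264), 321063), Rational(-161642, 42495)) = Add(Rational(84760631, 264), Rational(-161642, 42495)) = Rational(1200620113619, 3739560)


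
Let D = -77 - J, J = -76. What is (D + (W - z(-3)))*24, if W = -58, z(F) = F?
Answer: -1344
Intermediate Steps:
D = -1 (D = -77 - 1*(-76) = -77 + 76 = -1)
(D + (W - z(-3)))*24 = (-1 + (-58 - 1*(-3)))*24 = (-1 + (-58 + 3))*24 = (-1 - 55)*24 = -56*24 = -1344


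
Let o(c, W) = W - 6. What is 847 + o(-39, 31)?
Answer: 872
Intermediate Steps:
o(c, W) = -6 + W
847 + o(-39, 31) = 847 + (-6 + 31) = 847 + 25 = 872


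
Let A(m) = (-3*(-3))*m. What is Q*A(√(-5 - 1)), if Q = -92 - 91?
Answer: -1647*I*√6 ≈ -4034.3*I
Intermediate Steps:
A(m) = 9*m
Q = -183
Q*A(√(-5 - 1)) = -1647*√(-5 - 1) = -1647*√(-6) = -1647*I*√6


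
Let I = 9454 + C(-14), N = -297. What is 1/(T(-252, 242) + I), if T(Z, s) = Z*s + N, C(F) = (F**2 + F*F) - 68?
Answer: -1/51503 ≈ -1.9416e-5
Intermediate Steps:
C(F) = -68 + 2*F**2 (C(F) = (F**2 + F**2) - 68 = 2*F**2 - 68 = -68 + 2*F**2)
T(Z, s) = -297 + Z*s (T(Z, s) = Z*s - 297 = -297 + Z*s)
I = 9778 (I = 9454 + (-68 + 2*(-14)**2) = 9454 + (-68 + 2*196) = 9454 + (-68 + 392) = 9454 + 324 = 9778)
1/(T(-252, 242) + I) = 1/((-297 - 252*242) + 9778) = 1/((-297 - 60984) + 9778) = 1/(-61281 + 9778) = 1/(-51503) = -1/51503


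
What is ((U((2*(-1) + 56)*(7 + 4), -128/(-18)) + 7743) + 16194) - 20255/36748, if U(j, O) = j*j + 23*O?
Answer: 124664798597/330732 ≈ 3.7694e+5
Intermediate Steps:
U(j, O) = j² + 23*O
((U((2*(-1) + 56)*(7 + 4), -128/(-18)) + 7743) + 16194) - 20255/36748 = (((((2*(-1) + 56)*(7 + 4))² + 23*(-128/(-18))) + 7743) + 16194) - 20255/36748 = (((((-2 + 56)*11)² + 23*(-128*(-1/18))) + 7743) + 16194) - 20255*1/36748 = ((((54*11)² + 23*(64/9)) + 7743) + 16194) - 20255/36748 = (((594² + 1472/9) + 7743) + 16194) - 20255/36748 = (((352836 + 1472/9) + 7743) + 16194) - 20255/36748 = ((3176996/9 + 7743) + 16194) - 20255/36748 = (3246683/9 + 16194) - 20255/36748 = 3392429/9 - 20255/36748 = 124664798597/330732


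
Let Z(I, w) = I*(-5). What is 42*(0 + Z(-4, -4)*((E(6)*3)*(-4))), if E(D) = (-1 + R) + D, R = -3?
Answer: -20160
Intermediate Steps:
Z(I, w) = -5*I
E(D) = -4 + D (E(D) = (-1 - 3) + D = -4 + D)
42*(0 + Z(-4, -4)*((E(6)*3)*(-4))) = 42*(0 + (-5*(-4))*(((-4 + 6)*3)*(-4))) = 42*(0 + 20*((2*3)*(-4))) = 42*(0 + 20*(6*(-4))) = 42*(0 + 20*(-24)) = 42*(0 - 480) = 42*(-480) = -20160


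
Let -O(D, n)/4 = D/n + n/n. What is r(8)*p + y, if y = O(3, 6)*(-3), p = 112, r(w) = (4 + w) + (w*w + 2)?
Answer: 8754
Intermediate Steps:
O(D, n) = -4 - 4*D/n (O(D, n) = -4*(D/n + n/n) = -4*(D/n + 1) = -4*(1 + D/n) = -4 - 4*D/n)
r(w) = 6 + w + w**2 (r(w) = (4 + w) + (w**2 + 2) = (4 + w) + (2 + w**2) = 6 + w + w**2)
y = 18 (y = (-4 - 4*3/6)*(-3) = (-4 - 4*3*1/6)*(-3) = (-4 - 2)*(-3) = -6*(-3) = 18)
r(8)*p + y = (6 + 8 + 8**2)*112 + 18 = (6 + 8 + 64)*112 + 18 = 78*112 + 18 = 8736 + 18 = 8754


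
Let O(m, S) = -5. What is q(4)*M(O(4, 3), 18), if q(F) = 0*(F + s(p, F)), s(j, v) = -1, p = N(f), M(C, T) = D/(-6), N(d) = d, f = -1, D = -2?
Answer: 0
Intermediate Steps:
M(C, T) = 1/3 (M(C, T) = -2/(-6) = -2*(-1/6) = 1/3)
p = -1
q(F) = 0 (q(F) = 0*(F - 1) = 0*(-1 + F) = 0)
q(4)*M(O(4, 3), 18) = 0*(1/3) = 0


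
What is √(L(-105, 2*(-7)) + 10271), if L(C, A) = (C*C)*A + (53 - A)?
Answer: 2*I*√36003 ≈ 379.49*I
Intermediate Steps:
L(C, A) = 53 - A + A*C² (L(C, A) = C²*A + (53 - A) = A*C² + (53 - A) = 53 - A + A*C²)
√(L(-105, 2*(-7)) + 10271) = √((53 - 2*(-7) + (2*(-7))*(-105)²) + 10271) = √((53 - 1*(-14) - 14*11025) + 10271) = √((53 + 14 - 154350) + 10271) = √(-154283 + 10271) = √(-144012) = 2*I*√36003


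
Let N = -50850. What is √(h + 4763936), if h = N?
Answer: √4713086 ≈ 2171.0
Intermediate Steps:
h = -50850
√(h + 4763936) = √(-50850 + 4763936) = √4713086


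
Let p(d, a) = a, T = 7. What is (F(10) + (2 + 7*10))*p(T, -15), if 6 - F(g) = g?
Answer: -1020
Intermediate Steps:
F(g) = 6 - g
(F(10) + (2 + 7*10))*p(T, -15) = ((6 - 1*10) + (2 + 7*10))*(-15) = ((6 - 10) + (2 + 70))*(-15) = (-4 + 72)*(-15) = 68*(-15) = -1020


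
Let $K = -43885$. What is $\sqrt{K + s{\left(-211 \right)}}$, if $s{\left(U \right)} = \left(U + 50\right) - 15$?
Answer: $i \sqrt{44061} \approx 209.91 i$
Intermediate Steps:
$s{\left(U \right)} = 35 + U$ ($s{\left(U \right)} = \left(50 + U\right) - 15 = 35 + U$)
$\sqrt{K + s{\left(-211 \right)}} = \sqrt{-43885 + \left(35 - 211\right)} = \sqrt{-43885 - 176} = \sqrt{-44061} = i \sqrt{44061}$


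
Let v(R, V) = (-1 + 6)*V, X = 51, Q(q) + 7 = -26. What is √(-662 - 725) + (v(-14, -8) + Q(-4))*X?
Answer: -3723 + I*√1387 ≈ -3723.0 + 37.242*I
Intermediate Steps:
Q(q) = -33 (Q(q) = -7 - 26 = -33)
v(R, V) = 5*V
√(-662 - 725) + (v(-14, -8) + Q(-4))*X = √(-662 - 725) + (5*(-8) - 33)*51 = √(-1387) + (-40 - 33)*51 = I*√1387 - 73*51 = I*√1387 - 3723 = -3723 + I*√1387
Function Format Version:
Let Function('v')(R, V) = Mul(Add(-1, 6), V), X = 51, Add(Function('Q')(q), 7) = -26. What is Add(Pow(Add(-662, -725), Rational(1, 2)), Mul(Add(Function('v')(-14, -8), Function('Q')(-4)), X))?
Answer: Add(-3723, Mul(I, Pow(1387, Rational(1, 2)))) ≈ Add(-3723.0, Mul(37.242, I))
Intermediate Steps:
Function('Q')(q) = -33 (Function('Q')(q) = Add(-7, -26) = -33)
Function('v')(R, V) = Mul(5, V)
Add(Pow(Add(-662, -725), Rational(1, 2)), Mul(Add(Function('v')(-14, -8), Function('Q')(-4)), X)) = Add(Pow(Add(-662, -725), Rational(1, 2)), Mul(Add(Mul(5, -8), -33), 51)) = Add(Pow(-1387, Rational(1, 2)), Mul(Add(-40, -33), 51)) = Add(Mul(I, Pow(1387, Rational(1, 2))), Mul(-73, 51)) = Add(Mul(I, Pow(1387, Rational(1, 2))), -3723) = Add(-3723, Mul(I, Pow(1387, Rational(1, 2))))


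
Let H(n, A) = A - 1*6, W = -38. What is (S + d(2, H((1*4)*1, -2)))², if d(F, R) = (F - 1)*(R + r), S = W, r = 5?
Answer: 1681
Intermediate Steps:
H(n, A) = -6 + A (H(n, A) = A - 6 = -6 + A)
S = -38
d(F, R) = (-1 + F)*(5 + R) (d(F, R) = (F - 1)*(R + 5) = (-1 + F)*(5 + R))
(S + d(2, H((1*4)*1, -2)))² = (-38 + (-5 - (-6 - 2) + 5*2 + 2*(-6 - 2)))² = (-38 + (-5 - 1*(-8) + 10 + 2*(-8)))² = (-38 + (-5 + 8 + 10 - 16))² = (-38 - 3)² = (-41)² = 1681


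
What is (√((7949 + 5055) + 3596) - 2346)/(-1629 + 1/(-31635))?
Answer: 37107855/25766708 - 158175*√166/25766708 ≈ 1.3611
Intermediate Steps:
(√((7949 + 5055) + 3596) - 2346)/(-1629 + 1/(-31635)) = (√(13004 + 3596) - 2346)/(-1629 - 1/31635) = (√16600 - 2346)/(-51533416/31635) = (10*√166 - 2346)*(-31635/51533416) = (-2346 + 10*√166)*(-31635/51533416) = 37107855/25766708 - 158175*√166/25766708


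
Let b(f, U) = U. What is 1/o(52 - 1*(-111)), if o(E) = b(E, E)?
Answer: 1/163 ≈ 0.0061350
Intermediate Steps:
o(E) = E
1/o(52 - 1*(-111)) = 1/(52 - 1*(-111)) = 1/(52 + 111) = 1/163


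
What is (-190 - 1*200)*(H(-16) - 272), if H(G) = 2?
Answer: 105300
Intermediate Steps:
(-190 - 1*200)*(H(-16) - 272) = (-190 - 1*200)*(2 - 272) = (-190 - 200)*(-270) = -390*(-270) = 105300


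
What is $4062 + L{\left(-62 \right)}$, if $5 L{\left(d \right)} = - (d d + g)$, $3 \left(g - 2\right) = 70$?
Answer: $\frac{49322}{15} \approx 3288.1$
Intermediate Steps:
$g = \frac{76}{3}$ ($g = 2 + \frac{1}{3} \cdot 70 = 2 + \frac{70}{3} = \frac{76}{3} \approx 25.333$)
$L{\left(d \right)} = - \frac{76}{15} - \frac{d^{2}}{5}$ ($L{\left(d \right)} = \frac{\left(-1\right) \left(d d + \frac{76}{3}\right)}{5} = \frac{\left(-1\right) \left(d^{2} + \frac{76}{3}\right)}{5} = \frac{\left(-1\right) \left(\frac{76}{3} + d^{2}\right)}{5} = \frac{- \frac{76}{3} - d^{2}}{5} = - \frac{76}{15} - \frac{d^{2}}{5}$)
$4062 + L{\left(-62 \right)} = 4062 - \left(\frac{76}{15} + \frac{\left(-62\right)^{2}}{5}\right) = 4062 - \frac{11608}{15} = \frac{49322}{15}$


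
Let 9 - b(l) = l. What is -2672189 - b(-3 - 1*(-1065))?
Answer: -2671136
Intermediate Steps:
b(l) = 9 - l
-2672189 - b(-3 - 1*(-1065)) = -2672189 - (9 - (-3 - 1*(-1065))) = -2672189 - (9 - (-3 + 1065)) = -2672189 - (9 - 1*1062) = -2672189 - (9 - 1062) = -2672189 - 1*(-1053) = -2672189 + 1053 = -2671136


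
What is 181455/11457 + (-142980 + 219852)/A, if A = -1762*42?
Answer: 348546481/23551773 ≈ 14.799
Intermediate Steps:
A = -74004
181455/11457 + (-142980 + 219852)/A = 181455/11457 + (-142980 + 219852)/(-74004) = 181455*(1/11457) + 76872*(-1/74004) = 60485/3819 - 6406/6167 = 348546481/23551773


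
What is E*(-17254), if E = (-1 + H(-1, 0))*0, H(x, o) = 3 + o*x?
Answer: 0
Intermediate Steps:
E = 0 (E = (-1 + (3 + 0*(-1)))*0 = (-1 + (3 + 0))*0 = (-1 + 3)*0 = 2*0 = 0)
E*(-17254) = 0*(-17254) = 0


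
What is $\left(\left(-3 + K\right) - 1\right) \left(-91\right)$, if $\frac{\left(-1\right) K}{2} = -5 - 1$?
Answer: $-728$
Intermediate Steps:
$K = 12$ ($K = - 2 \left(-5 - 1\right) = \left(-2\right) \left(-6\right) = 12$)
$\left(\left(-3 + K\right) - 1\right) \left(-91\right) = \left(\left(-3 + 12\right) - 1\right) \left(-91\right) = \left(9 - 1\right) \left(-91\right) = 8 \left(-91\right) = -728$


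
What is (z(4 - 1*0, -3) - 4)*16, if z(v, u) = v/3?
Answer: -128/3 ≈ -42.667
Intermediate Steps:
z(v, u) = v/3 (z(v, u) = v*(⅓) = v/3)
(z(4 - 1*0, -3) - 4)*16 = ((4 - 1*0)/3 - 4)*16 = ((4 + 0)/3 - 4)*16 = ((⅓)*4 - 4)*16 = (4/3 - 4)*16 = -8/3*16 = -128/3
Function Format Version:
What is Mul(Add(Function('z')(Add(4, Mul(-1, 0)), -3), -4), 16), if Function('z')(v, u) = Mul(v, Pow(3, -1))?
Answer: Rational(-128, 3) ≈ -42.667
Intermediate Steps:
Function('z')(v, u) = Mul(Rational(1, 3), v) (Function('z')(v, u) = Mul(v, Rational(1, 3)) = Mul(Rational(1, 3), v))
Mul(Add(Function('z')(Add(4, Mul(-1, 0)), -3), -4), 16) = Mul(Add(Mul(Rational(1, 3), Add(4, Mul(-1, 0))), -4), 16) = Mul(Add(Mul(Rational(1, 3), Add(4, 0)), -4), 16) = Mul(Add(Mul(Rational(1, 3), 4), -4), 16) = Mul(Add(Rational(4, 3), -4), 16) = Mul(Rational(-8, 3), 16) = Rational(-128, 3)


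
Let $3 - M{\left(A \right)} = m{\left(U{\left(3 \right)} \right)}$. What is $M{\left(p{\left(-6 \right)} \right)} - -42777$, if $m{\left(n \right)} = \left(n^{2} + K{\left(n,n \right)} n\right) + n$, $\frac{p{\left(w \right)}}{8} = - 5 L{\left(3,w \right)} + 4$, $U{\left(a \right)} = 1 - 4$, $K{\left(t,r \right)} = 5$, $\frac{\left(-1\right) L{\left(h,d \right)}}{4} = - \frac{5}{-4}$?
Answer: $42789$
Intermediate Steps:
$L{\left(h,d \right)} = -5$ ($L{\left(h,d \right)} = - 4 \left(- \frac{5}{-4}\right) = - 4 \left(\left(-5\right) \left(- \frac{1}{4}\right)\right) = \left(-4\right) \frac{5}{4} = -5$)
$U{\left(a \right)} = -3$
$p{\left(w \right)} = 232$ ($p{\left(w \right)} = 8 \left(\left(-5\right) \left(-5\right) + 4\right) = 8 \left(25 + 4\right) = 8 \cdot 29 = 232$)
$m{\left(n \right)} = n^{2} + 6 n$ ($m{\left(n \right)} = \left(n^{2} + 5 n\right) + n = n^{2} + 6 n$)
$M{\left(A \right)} = 12$ ($M{\left(A \right)} = 3 - - 3 \left(6 - 3\right) = 3 - \left(-3\right) 3 = 3 - -9 = 3 + 9 = 12$)
$M{\left(p{\left(-6 \right)} \right)} - -42777 = 12 - -42777 = 12 + 42777 = 42789$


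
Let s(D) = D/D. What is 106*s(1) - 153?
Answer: -47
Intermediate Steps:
s(D) = 1
106*s(1) - 153 = 106*1 - 153 = 106 - 153 = -47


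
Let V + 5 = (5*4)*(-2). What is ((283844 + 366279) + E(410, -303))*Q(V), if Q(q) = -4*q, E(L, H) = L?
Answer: 117095940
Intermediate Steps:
V = -45 (V = -5 + (5*4)*(-2) = -5 + 20*(-2) = -5 - 40 = -45)
((283844 + 366279) + E(410, -303))*Q(V) = ((283844 + 366279) + 410)*(-4*(-45)) = (650123 + 410)*180 = 650533*180 = 117095940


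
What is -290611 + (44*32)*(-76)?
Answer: -397619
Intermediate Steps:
-290611 + (44*32)*(-76) = -290611 + 1408*(-76) = -290611 - 107008 = -397619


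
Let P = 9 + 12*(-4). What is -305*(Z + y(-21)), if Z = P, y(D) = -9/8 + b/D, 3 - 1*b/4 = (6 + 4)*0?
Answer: 695095/56 ≈ 12412.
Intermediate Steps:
b = 12 (b = 12 - 4*(6 + 4)*0 = 12 - 40*0 = 12 - 4*0 = 12 + 0 = 12)
y(D) = -9/8 + 12/D
P = -39 (P = 9 - 48 = -39)
Z = -39
-305*(Z + y(-21)) = -305*(-39 + (-9/8 + 12/(-21))) = -305*(-39 + (-9/8 + 12*(-1/21))) = -305*(-39 + (-9/8 - 4/7)) = -305*(-39 - 95/56) = -305*(-2279/56) = 695095/56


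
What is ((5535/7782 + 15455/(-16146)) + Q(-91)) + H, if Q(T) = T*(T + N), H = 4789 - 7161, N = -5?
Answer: 66632838659/10470681 ≈ 6363.8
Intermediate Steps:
H = -2372
Q(T) = T*(-5 + T) (Q(T) = T*(T - 5) = T*(-5 + T))
((5535/7782 + 15455/(-16146)) + Q(-91)) + H = ((5535/7782 + 15455/(-16146)) - 91*(-5 - 91)) - 2372 = ((5535*(1/7782) + 15455*(-1/16146)) - 91*(-96)) - 2372 = ((1845/2594 - 15455/16146) + 8736) - 2372 = (-2575225/10470681 + 8736) - 2372 = 91469293991/10470681 - 2372 = 66632838659/10470681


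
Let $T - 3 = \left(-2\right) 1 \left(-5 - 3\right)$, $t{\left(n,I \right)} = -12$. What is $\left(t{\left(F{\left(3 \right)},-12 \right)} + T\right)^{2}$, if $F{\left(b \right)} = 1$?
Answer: $49$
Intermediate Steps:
$T = 19$ ($T = 3 + \left(-2\right) 1 \left(-5 - 3\right) = 3 - -16 = 3 + 16 = 19$)
$\left(t{\left(F{\left(3 \right)},-12 \right)} + T\right)^{2} = \left(-12 + 19\right)^{2} = 7^{2} = 49$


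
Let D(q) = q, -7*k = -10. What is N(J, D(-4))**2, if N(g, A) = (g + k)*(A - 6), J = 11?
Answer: 756900/49 ≈ 15447.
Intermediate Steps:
k = 10/7 (k = -1/7*(-10) = 10/7 ≈ 1.4286)
N(g, A) = (-6 + A)*(10/7 + g) (N(g, A) = (g + 10/7)*(A - 6) = (10/7 + g)*(-6 + A) = (-6 + A)*(10/7 + g))
N(J, D(-4))**2 = (-60/7 - 6*11 + (10/7)*(-4) - 4*11)**2 = (-60/7 - 66 - 40/7 - 44)**2 = (-870/7)**2 = 756900/49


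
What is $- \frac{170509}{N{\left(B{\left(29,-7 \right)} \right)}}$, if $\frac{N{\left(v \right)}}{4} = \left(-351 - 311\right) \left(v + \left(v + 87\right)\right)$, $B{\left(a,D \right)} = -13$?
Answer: $\frac{170509}{161528} \approx 1.0556$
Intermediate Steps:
$N{\left(v \right)} = -230376 - 5296 v$ ($N{\left(v \right)} = 4 \left(-351 - 311\right) \left(v + \left(v + 87\right)\right) = 4 \left(- 662 \left(v + \left(87 + v\right)\right)\right) = 4 \left(- 662 \left(87 + 2 v\right)\right) = 4 \left(-57594 - 1324 v\right) = -230376 - 5296 v$)
$- \frac{170509}{N{\left(B{\left(29,-7 \right)} \right)}} = - \frac{170509}{-230376 - -68848} = - \frac{170509}{-230376 + 68848} = - \frac{170509}{-161528} = \left(-170509\right) \left(- \frac{1}{161528}\right) = \frac{170509}{161528}$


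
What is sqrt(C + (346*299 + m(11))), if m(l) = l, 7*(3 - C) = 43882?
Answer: 13*sqrt(28182)/7 ≈ 311.77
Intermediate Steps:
C = -43861/7 (C = 3 - 1/7*43882 = 3 - 43882/7 = -43861/7 ≈ -6265.9)
sqrt(C + (346*299 + m(11))) = sqrt(-43861/7 + (346*299 + 11)) = sqrt(-43861/7 + (103454 + 11)) = sqrt(-43861/7 + 103465) = sqrt(680394/7) = 13*sqrt(28182)/7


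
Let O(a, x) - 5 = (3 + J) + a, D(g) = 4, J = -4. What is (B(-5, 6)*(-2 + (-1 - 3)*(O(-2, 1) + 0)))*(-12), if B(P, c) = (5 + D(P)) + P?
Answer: 480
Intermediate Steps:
B(P, c) = 9 + P (B(P, c) = (5 + 4) + P = 9 + P)
O(a, x) = 4 + a (O(a, x) = 5 + ((3 - 4) + a) = 5 + (-1 + a) = 4 + a)
(B(-5, 6)*(-2 + (-1 - 3)*(O(-2, 1) + 0)))*(-12) = ((9 - 5)*(-2 + (-1 - 3)*((4 - 2) + 0)))*(-12) = (4*(-2 - 4*(2 + 0)))*(-12) = (4*(-2 - 4*2))*(-12) = (4*(-2 - 8))*(-12) = (4*(-10))*(-12) = -40*(-12) = 480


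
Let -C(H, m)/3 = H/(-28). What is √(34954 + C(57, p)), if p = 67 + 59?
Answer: √6852181/14 ≈ 186.98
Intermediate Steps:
p = 126
C(H, m) = 3*H/28 (C(H, m) = -3*H/(-28) = -3*H*(-1)/28 = -(-3)*H/28 = 3*H/28)
√(34954 + C(57, p)) = √(34954 + (3/28)*57) = √(34954 + 171/28) = √(978883/28) = √6852181/14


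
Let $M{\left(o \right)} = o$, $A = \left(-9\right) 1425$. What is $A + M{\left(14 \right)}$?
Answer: $-12811$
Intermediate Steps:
$A = -12825$
$A + M{\left(14 \right)} = -12825 + 14 = -12811$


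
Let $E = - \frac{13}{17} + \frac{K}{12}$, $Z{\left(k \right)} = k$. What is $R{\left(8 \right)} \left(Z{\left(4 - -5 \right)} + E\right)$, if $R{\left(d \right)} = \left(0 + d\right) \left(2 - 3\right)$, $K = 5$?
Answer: $- \frac{3530}{51} \approx -69.216$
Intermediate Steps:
$R{\left(d \right)} = - d$ ($R{\left(d \right)} = d \left(-1\right) = - d$)
$E = - \frac{71}{204}$ ($E = - \frac{13}{17} + \frac{5}{12} = - \frac{71}{204} \approx -0.34804$)
$R{\left(8 \right)} \left(Z{\left(4 - -5 \right)} + E\right) = \left(-1\right) 8 \left(\left(4 - -5\right) - \frac{71}{204}\right) = - 8 \left(\left(4 + 5\right) - \frac{71}{204}\right) = - 8 \left(9 - \frac{71}{204}\right) = \left(-8\right) \frac{1765}{204} = - \frac{3530}{51}$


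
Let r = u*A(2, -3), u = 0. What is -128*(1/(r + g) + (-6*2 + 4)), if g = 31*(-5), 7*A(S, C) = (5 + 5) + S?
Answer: 158848/155 ≈ 1024.8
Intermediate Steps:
A(S, C) = 10/7 + S/7 (A(S, C) = ((5 + 5) + S)/7 = (10 + S)/7 = 10/7 + S/7)
g = -155
r = 0 (r = 0*(10/7 + (⅐)*2) = 0*(10/7 + 2/7) = 0*(12/7) = 0)
-128*(1/(r + g) + (-6*2 + 4)) = -128*(1/(0 - 155) + (-6*2 + 4)) = -128*(1/(-155) + (-12 + 4)) = -128*(-1/155 - 8) = -128*(-1241/155) = 158848/155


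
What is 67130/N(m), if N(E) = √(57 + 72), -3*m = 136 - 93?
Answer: 67130*√129/129 ≈ 5910.5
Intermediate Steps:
m = -43/3 (m = -(136 - 93)/3 = -⅓*43 = -43/3 ≈ -14.333)
N(E) = √129
67130/N(m) = 67130/(√129) = 67130*(√129/129) = 67130*√129/129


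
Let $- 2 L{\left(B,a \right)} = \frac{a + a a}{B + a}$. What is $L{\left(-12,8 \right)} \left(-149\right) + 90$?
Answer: $-1251$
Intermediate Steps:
$L{\left(B,a \right)} = - \frac{a + a^{2}}{2 \left(B + a\right)}$ ($L{\left(B,a \right)} = - \frac{\left(a + a a\right) \frac{1}{B + a}}{2} = - \frac{\left(a + a^{2}\right) \frac{1}{B + a}}{2} = - \frac{\frac{1}{B + a} \left(a + a^{2}\right)}{2} = - \frac{a + a^{2}}{2 \left(B + a\right)}$)
$L{\left(-12,8 \right)} \left(-149\right) + 90 = \left(-1\right) 8 \frac{1}{2 \left(-12\right) + 2 \cdot 8} \left(1 + 8\right) \left(-149\right) + 90 = \left(-1\right) 8 \frac{1}{-24 + 16} \cdot 9 \left(-149\right) + 90 = \left(-1\right) 8 \frac{1}{-8} \cdot 9 \left(-149\right) + 90 = \left(-1\right) 8 \left(- \frac{1}{8}\right) 9 \left(-149\right) + 90 = 9 \left(-149\right) + 90 = -1341 + 90 = -1251$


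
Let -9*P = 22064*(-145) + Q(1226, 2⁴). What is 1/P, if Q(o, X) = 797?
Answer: 1/355387 ≈ 2.8138e-6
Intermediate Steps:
P = 355387 (P = -(22064*(-145) + 797)/9 = -(-3199280 + 797)/9 = -⅑*(-3198483) = 355387)
1/P = 1/355387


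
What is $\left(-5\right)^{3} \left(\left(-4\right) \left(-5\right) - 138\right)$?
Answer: $14750$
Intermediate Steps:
$\left(-5\right)^{3} \left(\left(-4\right) \left(-5\right) - 138\right) = - 125 \left(20 - 138\right) = \left(-125\right) \left(-118\right) = 14750$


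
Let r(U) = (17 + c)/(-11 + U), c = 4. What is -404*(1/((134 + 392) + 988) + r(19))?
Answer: -1606001/1514 ≈ -1060.8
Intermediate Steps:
r(U) = 21/(-11 + U) (r(U) = (17 + 4)/(-11 + U) = 21/(-11 + U))
-404*(1/((134 + 392) + 988) + r(19)) = -404*(1/((134 + 392) + 988) + 21/(-11 + 19)) = -404*(1/(526 + 988) + 21/8) = -404*(1/1514 + 21*(⅛)) = -404*(1/1514 + 21/8) = -404*15901/6056 = -1606001/1514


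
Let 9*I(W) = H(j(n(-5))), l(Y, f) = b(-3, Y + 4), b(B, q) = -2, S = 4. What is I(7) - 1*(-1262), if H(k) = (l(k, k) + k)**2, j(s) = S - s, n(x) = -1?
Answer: 1263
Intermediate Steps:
l(Y, f) = -2
j(s) = 4 - s
H(k) = (-2 + k)**2
I(W) = 1 (I(W) = (-2 + (4 - 1*(-1)))**2/9 = (-2 + (4 + 1))**2/9 = (-2 + 5)**2/9 = (1/9)*3**2 = (1/9)*9 = 1)
I(7) - 1*(-1262) = 1 - 1*(-1262) = 1 + 1262 = 1263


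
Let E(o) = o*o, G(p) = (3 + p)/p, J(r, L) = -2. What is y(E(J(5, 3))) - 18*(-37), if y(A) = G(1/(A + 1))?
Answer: 682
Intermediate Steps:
G(p) = (3 + p)/p
E(o) = o**2
y(A) = (1 + A)*(3 + 1/(1 + A)) (y(A) = (3 + 1/(A + 1))/(1/(A + 1)) = (3 + 1/(1 + A))/(1/(1 + A)) = (1 + A)*(3 + 1/(1 + A)))
y(E(J(5, 3))) - 18*(-37) = (4 + 3*(-2)**2) - 18*(-37) = (4 + 3*4) + 666 = (4 + 12) + 666 = 16 + 666 = 682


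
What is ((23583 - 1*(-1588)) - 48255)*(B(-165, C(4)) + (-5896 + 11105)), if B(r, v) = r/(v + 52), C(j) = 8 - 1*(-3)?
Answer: -2523866056/21 ≈ -1.2018e+8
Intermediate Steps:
C(j) = 11 (C(j) = 8 + 3 = 11)
B(r, v) = r/(52 + v)
((23583 - 1*(-1588)) - 48255)*(B(-165, C(4)) + (-5896 + 11105)) = ((23583 - 1*(-1588)) - 48255)*(-165/(52 + 11) + (-5896 + 11105)) = ((23583 + 1588) - 48255)*(-165/63 + 5209) = (25171 - 48255)*(-165*1/63 + 5209) = -23084*(-55/21 + 5209) = -23084*109334/21 = -2523866056/21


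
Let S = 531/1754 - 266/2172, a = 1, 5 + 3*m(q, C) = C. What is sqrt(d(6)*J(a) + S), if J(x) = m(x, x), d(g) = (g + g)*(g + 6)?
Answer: I*sqrt(43500287162526)/476211 ≈ 13.85*I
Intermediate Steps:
m(q, C) = -5/3 + C/3
d(g) = 2*g*(6 + g) (d(g) = (2*g)*(6 + g) = 2*g*(6 + g))
S = 85846/476211 (S = 531*(1/1754) - 266*1/2172 = 531/1754 - 133/1086 = 85846/476211 ≈ 0.18027)
J(x) = -5/3 + x/3
sqrt(d(6)*J(a) + S) = sqrt((2*6*(6 + 6))*(-5/3 + (1/3)*1) + 85846/476211) = sqrt((2*6*12)*(-5/3 + 1/3) + 85846/476211) = sqrt(144*(-4/3) + 85846/476211) = sqrt(-192 + 85846/476211) = sqrt(-91346666/476211) = I*sqrt(43500287162526)/476211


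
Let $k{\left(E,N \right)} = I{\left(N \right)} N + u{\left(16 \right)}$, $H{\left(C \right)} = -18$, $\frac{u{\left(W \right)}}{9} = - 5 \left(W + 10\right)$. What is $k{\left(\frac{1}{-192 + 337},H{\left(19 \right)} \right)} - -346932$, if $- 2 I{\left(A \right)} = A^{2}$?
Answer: $348678$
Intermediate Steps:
$u{\left(W \right)} = -450 - 45 W$ ($u{\left(W \right)} = 9 \left(- 5 \left(W + 10\right)\right) = 9 \left(- 5 \left(10 + W\right)\right) = 9 \left(-50 - 5 W\right) = -450 - 45 W$)
$I{\left(A \right)} = - \frac{A^{2}}{2}$
$k{\left(E,N \right)} = -1170 - \frac{N^{3}}{2}$ ($k{\left(E,N \right)} = - \frac{N^{2}}{2} N - 1170 = - \frac{N^{3}}{2} - 1170 = -1170 - \frac{N^{3}}{2}$)
$k{\left(\frac{1}{-192 + 337},H{\left(19 \right)} \right)} - -346932 = \left(-1170 - \frac{\left(-18\right)^{3}}{2}\right) - -346932 = \left(-1170 - -2916\right) + 346932 = \left(-1170 + 2916\right) + 346932 = 1746 + 346932 = 348678$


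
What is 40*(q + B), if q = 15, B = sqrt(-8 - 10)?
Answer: 600 + 120*I*sqrt(2) ≈ 600.0 + 169.71*I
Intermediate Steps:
B = 3*I*sqrt(2) (B = sqrt(-18) = 3*I*sqrt(2) ≈ 4.2426*I)
40*(q + B) = 40*(15 + 3*I*sqrt(2)) = 600 + 120*I*sqrt(2)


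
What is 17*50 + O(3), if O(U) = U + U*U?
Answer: 862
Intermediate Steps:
O(U) = U + U²
17*50 + O(3) = 17*50 + 3*(1 + 3) = 850 + 3*4 = 850 + 12 = 862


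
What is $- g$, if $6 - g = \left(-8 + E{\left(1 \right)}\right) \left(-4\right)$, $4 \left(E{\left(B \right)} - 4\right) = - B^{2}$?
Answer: $11$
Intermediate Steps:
$E{\left(B \right)} = 4 - \frac{B^{2}}{4}$ ($E{\left(B \right)} = 4 + \frac{\left(-1\right) B^{2}}{4} = 4 - \frac{B^{2}}{4}$)
$g = -11$ ($g = 6 - \left(-8 + \left(4 - \frac{1^{2}}{4}\right)\right) \left(-4\right) = 6 - \left(-8 + \left(4 - \frac{1}{4}\right)\right) \left(-4\right) = 6 - \left(-8 + \frac{15}{4}\right) \left(-4\right) = 6 - \left(- \frac{17}{4}\right) \left(-4\right) = 6 - 17 = -11$)
$- g = \left(-1\right) \left(-11\right) = 11$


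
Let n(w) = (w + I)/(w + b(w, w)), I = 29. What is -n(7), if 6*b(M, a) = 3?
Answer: -24/5 ≈ -4.8000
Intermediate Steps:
b(M, a) = ½ (b(M, a) = (⅙)*3 = ½)
n(w) = (29 + w)/(½ + w) (n(w) = (w + 29)/(w + ½) = (29 + w)/(½ + w))
-n(7) = -2*(29 + 7)/(1 + 2*7) = -2*36/(1 + 14) = -2*36/15 = -1*24/5 = -24/5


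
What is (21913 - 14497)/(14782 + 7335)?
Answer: 7416/22117 ≈ 0.33531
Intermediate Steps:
(21913 - 14497)/(14782 + 7335) = 7416/22117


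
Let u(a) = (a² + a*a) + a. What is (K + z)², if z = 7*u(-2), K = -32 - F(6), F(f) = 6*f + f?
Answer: 1024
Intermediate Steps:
F(f) = 7*f
u(a) = a + 2*a² (u(a) = (a² + a²) + a = 2*a² + a = a + 2*a²)
K = -74 (K = -32 - 7*6 = -32 - 1*42 = -32 - 42 = -74)
z = 42 (z = 7*(-2*(1 + 2*(-2))) = 7*(-2*(1 - 4)) = 7*(-2*(-3)) = 7*6 = 42)
(K + z)² = (-74 + 42)² = (-32)² = 1024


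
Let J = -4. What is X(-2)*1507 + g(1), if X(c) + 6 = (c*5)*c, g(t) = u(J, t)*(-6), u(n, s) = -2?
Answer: 21110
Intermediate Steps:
g(t) = 12 (g(t) = -2*(-6) = 12)
X(c) = -6 + 5*c² (X(c) = -6 + (c*5)*c = -6 + (5*c)*c = -6 + 5*c²)
X(-2)*1507 + g(1) = (-6 + 5*(-2)²)*1507 + 12 = (-6 + 5*4)*1507 + 12 = (-6 + 20)*1507 + 12 = 14*1507 + 12 = 21098 + 12 = 21110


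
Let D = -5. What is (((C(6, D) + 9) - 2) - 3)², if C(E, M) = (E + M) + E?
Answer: 121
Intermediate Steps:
C(E, M) = M + 2*E
(((C(6, D) + 9) - 2) - 3)² = ((((-5 + 2*6) + 9) - 2) - 3)² = ((((-5 + 12) + 9) - 2) - 3)² = (((7 + 9) - 2) - 3)² = ((16 - 2) - 3)² = (14 - 3)² = 11² = 121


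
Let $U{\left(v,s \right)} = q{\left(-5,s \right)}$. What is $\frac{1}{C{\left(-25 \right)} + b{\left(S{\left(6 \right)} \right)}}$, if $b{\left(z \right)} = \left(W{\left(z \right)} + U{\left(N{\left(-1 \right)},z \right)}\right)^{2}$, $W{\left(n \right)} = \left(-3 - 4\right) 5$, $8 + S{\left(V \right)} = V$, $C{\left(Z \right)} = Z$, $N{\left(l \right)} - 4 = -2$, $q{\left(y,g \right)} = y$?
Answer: $\frac{1}{1575} \approx 0.00063492$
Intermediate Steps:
$N{\left(l \right)} = 2$ ($N{\left(l \right)} = 4 - 2 = 2$)
$S{\left(V \right)} = -8 + V$
$U{\left(v,s \right)} = -5$
$W{\left(n \right)} = -35$ ($W{\left(n \right)} = \left(-7\right) 5 = -35$)
$b{\left(z \right)} = 1600$ ($b{\left(z \right)} = \left(-35 - 5\right)^{2} = \left(-40\right)^{2} = 1600$)
$\frac{1}{C{\left(-25 \right)} + b{\left(S{\left(6 \right)} \right)}} = \frac{1}{-25 + 1600} = \frac{1}{1575}$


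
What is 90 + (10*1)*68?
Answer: 770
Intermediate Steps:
90 + (10*1)*68 = 90 + 10*68 = 90 + 680 = 770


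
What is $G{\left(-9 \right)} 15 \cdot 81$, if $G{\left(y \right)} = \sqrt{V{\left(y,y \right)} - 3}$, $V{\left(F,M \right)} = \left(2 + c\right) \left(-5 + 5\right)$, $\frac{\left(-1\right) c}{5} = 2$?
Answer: $1215 i \sqrt{3} \approx 2104.4 i$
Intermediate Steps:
$c = -10$ ($c = \left(-5\right) 2 = -10$)
$V{\left(F,M \right)} = 0$ ($V{\left(F,M \right)} = \left(2 - 10\right) \left(-5 + 5\right) = \left(-8\right) 0 = 0$)
$G{\left(y \right)} = i \sqrt{3}$ ($G{\left(y \right)} = \sqrt{0 - 3} = \sqrt{-3} = i \sqrt{3}$)
$G{\left(-9 \right)} 15 \cdot 81 = i \sqrt{3} \cdot 15 \cdot 81 = 15 i \sqrt{3} \cdot 81 = 1215 i \sqrt{3}$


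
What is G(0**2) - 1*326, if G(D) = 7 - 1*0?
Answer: -319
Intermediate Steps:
G(D) = 7 (G(D) = 7 + 0 = 7)
G(0**2) - 1*326 = 7 - 1*326 = 7 - 326 = -319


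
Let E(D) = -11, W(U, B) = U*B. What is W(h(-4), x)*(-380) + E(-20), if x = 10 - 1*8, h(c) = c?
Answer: 3029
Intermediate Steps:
x = 2 (x = 10 - 8 = 2)
W(U, B) = B*U
W(h(-4), x)*(-380) + E(-20) = (2*(-4))*(-380) - 11 = -8*(-380) - 11 = 3040 - 11 = 3029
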